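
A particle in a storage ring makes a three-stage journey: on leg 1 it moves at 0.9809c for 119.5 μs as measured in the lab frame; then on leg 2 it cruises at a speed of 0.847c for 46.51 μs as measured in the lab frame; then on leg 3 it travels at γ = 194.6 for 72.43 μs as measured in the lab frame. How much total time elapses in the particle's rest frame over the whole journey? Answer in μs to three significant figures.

τ = 48.3 μs

Leg 1: γ = 1/√(1 − 0.9809²) = 1/√0.03784 = 5.141; τ_1 = 119.5/5.141 = 23.24 μs.
Leg 2: γ = 1/√(1 − 0.847²) = 1/√0.2826 = 1.881; τ_2 = 46.51/1.881 = 24.72 μs.
Leg 3: γ = 194.6; τ_3 = 72.43/194.6 = 0.3722 μs.
Total: 23.24 + 24.72 + 0.3722 μs.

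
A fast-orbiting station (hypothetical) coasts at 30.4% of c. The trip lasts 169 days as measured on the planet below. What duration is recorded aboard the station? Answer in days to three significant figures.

β = 0.304; γ = 1/√(1 − 0.304²) = 1/√0.9076 = 1.050
The interval measured on the planet below is the dilated one; the clock aboard the station measures the proper time τ = Δt/γ = 169/1.050 days.

τ = 161 days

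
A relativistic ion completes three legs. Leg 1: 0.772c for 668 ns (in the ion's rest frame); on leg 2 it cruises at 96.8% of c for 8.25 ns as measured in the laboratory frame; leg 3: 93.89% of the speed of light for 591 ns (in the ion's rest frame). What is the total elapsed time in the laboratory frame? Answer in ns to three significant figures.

Δt = 2780 ns

Leg 1: γ = 1/√(1 − 0.772²) = 1/√0.4040 = 1.573; Δt_1 = 1.573 × 668 = 1051 ns.
Leg 2: 8.25 ns is already measured in the laboratory frame.
Leg 3: β = 0.9389; γ = 1/√(1 − 0.9389²) = 1/√0.1185 = 2.905; Δt_3 = 2.905 × 591 = 1717 ns.
Total: 1051 + 8.250 + 1717 ns.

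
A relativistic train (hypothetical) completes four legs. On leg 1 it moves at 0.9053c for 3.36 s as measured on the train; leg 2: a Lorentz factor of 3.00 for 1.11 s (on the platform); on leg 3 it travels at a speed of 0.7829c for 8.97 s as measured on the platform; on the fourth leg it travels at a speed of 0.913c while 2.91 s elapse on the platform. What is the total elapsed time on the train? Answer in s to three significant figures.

Leg 1: 3.36 s is already measured on the train.
Leg 2: γ = 3.00; τ_2 = 1.11/3.000 = 0.3700 s.
Leg 3: γ = 1/√(1 − 0.7829²) = 1/√0.3871 = 1.607; τ_3 = 8.97/1.607 = 5.581 s.
Leg 4: γ = 1/√(1 − 0.913²) = 1/√0.1664 = 2.451; τ_4 = 2.91/2.451 = 1.187 s.
Total: 3.360 + 0.3700 + 5.581 + 1.187 s.

τ = 10.5 s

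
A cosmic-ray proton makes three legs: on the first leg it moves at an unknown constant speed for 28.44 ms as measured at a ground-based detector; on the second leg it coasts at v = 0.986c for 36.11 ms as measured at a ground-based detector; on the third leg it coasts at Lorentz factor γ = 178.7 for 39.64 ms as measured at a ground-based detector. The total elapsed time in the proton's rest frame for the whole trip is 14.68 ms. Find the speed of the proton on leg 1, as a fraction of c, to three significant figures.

β = 0.955

Leg 1: speed unknown; τ_1 = 28.44/γ_1.
Leg 2: γ = 1/√(1 − 0.986²) = 1/√0.02780 = 5.997; τ_2 = 36.11/5.997 = 6.021 ms.
Leg 3: γ = 178.7; τ_3 = 39.64/178.7 = 0.2218 ms.
Total proper time: τ_1 + 6.021 + 0.2218 = 14.68, so τ_1 = 14.68 − 6.243 = 8.437 ms.
γ_1 = 28.44/8.437 = 3.371; β = √(1 − 1/γ²) = √0.9120.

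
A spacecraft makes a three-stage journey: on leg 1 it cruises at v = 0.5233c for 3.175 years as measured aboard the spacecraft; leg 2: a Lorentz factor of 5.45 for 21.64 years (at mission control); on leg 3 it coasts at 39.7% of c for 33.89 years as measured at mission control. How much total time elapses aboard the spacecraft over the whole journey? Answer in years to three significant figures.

τ = 38.3 years

Leg 1: 3.175 years is already measured aboard the spacecraft.
Leg 2: γ = 5.45; τ_2 = 21.64/5.450 = 3.971 years.
Leg 3: β = 0.397; γ = 1/√(1 − 0.397²) = 1/√0.8424 = 1.090; τ_3 = 33.89/1.090 = 31.10 years.
Total: 3.175 + 3.971 + 31.10 years.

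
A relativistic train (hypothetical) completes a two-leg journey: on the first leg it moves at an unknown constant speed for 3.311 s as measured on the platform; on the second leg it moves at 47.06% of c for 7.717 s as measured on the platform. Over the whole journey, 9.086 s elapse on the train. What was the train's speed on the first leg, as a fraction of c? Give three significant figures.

β = 0.726

Leg 1: speed unknown; τ_1 = 3.311/γ_1.
Leg 2: β = 0.4706; γ = 1/√(1 − 0.4706²) = 1/√0.7785 = 1.133; τ_2 = 7.717/1.133 = 6.809 s.
Total proper time: τ_1 + 6.809 = 9.086, so τ_1 = 9.086 − 6.809 = 2.277 s.
γ_1 = 3.311/2.277 = 1.454; β = √(1 − 1/γ²) = √0.5271.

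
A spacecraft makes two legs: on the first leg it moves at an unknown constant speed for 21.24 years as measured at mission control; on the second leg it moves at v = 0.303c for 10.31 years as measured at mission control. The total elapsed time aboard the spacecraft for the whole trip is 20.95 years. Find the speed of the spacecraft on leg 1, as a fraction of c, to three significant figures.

Leg 1: speed unknown; τ_1 = 21.24/γ_1.
Leg 2: γ = 1/√(1 − 0.303²) = 1/√0.9082 = 1.049; τ_2 = 10.31/1.049 = 9.825 years.
Total proper time: τ_1 + 9.825 = 20.95, so τ_1 = 20.95 − 9.825 = 11.12 years.
γ_1 = 21.24/11.12 = 1.909; β = √(1 − 1/γ²) = √0.7257.

β = 0.852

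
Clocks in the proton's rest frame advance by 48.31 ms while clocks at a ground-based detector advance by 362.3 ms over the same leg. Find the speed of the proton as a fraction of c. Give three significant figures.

β = 0.991

The proper time is measured in the proton's rest frame (both events occur at the proton's location); Δt is measured at a ground-based detector. γ = Δt/τ = 362.3/48.31 = 7.499.
β = √(1 − 1/γ²) = √(1 − 0.01778) = √0.9822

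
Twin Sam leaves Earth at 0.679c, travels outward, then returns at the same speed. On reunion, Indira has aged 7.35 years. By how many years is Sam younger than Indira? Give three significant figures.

γ = 1/√(1 − 0.679²) = 1/√0.5390 = 1.362
Sam's elapsed proper time: τ = 7.35/1.362 = 5.396 years.
Age gap = Δt − τ = 7.35 − 5.396 years.

Δt − τ = 1.95 years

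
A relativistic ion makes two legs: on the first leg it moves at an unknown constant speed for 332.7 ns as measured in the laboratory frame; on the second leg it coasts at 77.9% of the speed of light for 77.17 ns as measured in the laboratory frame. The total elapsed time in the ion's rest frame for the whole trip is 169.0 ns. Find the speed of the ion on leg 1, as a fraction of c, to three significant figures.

β = 0.932

Leg 1: speed unknown; τ_1 = 332.7/γ_1.
Leg 2: β = 0.779; γ = 1/√(1 − 0.779²) = 1/√0.3932 = 1.595; τ_2 = 77.17/1.595 = 48.39 ns.
Total proper time: τ_1 + 48.39 = 169.0, so τ_1 = 169.0 − 48.39 = 120.6 ns.
γ_1 = 332.7/120.6 = 2.758; β = √(1 − 1/γ²) = √0.8686.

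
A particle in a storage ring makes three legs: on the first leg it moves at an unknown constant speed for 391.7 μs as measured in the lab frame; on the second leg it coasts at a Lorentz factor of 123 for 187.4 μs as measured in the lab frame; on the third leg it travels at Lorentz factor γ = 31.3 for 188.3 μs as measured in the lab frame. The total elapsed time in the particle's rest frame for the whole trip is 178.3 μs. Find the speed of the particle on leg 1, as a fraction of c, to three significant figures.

β = 0.900

Leg 1: speed unknown; τ_1 = 391.7/γ_1.
Leg 2: γ = 123; τ_2 = 187.4/123.0 = 1.524 μs.
Leg 3: γ = 31.3; τ_3 = 188.3/31.30 = 6.016 μs.
Total proper time: τ_1 + 1.524 + 6.016 = 178.3, so τ_1 = 178.3 − 7.540 = 170.8 μs.
γ_1 = 391.7/170.8 = 2.294; β = √(1 − 1/γ²) = √0.8100.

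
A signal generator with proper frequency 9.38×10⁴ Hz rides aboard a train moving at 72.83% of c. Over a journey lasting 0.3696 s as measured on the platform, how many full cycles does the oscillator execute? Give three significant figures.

N = 2.38×10⁴

β = 0.7283; γ = 1/√(1 − 0.7283²) = 1/√0.4696 = 1.459
The oscillator's own cycle count is N = f × τ where τ is the proper time on the train. τ = Δt/γ = 0.3696/1.459 = 0.2533 s = 2.533×10⁻¹ s.
N = 9.38×10⁴ × 2.533×10⁻¹ = 2.376×10⁴.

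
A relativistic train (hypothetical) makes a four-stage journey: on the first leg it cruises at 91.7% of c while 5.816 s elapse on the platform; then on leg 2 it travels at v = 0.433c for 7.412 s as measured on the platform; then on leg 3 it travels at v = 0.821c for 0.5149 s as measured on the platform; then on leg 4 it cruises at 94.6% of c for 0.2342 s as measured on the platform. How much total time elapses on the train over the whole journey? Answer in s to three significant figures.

Leg 1: β = 0.917; γ = 1/√(1 − 0.917²) = 1/√0.1591 = 2.507; τ_1 = 5.816/2.507 = 2.320 s.
Leg 2: γ = 1/√(1 − 0.433²) = 1/√0.8125 = 1.109; τ_2 = 7.412/1.109 = 6.681 s.
Leg 3: γ = 1/√(1 − 0.821²) = 1/√0.3260 = 1.752; τ_3 = 0.5149/1.752 = 0.2940 s.
Leg 4: β = 0.946; γ = 1/√(1 − 0.946²) = 1/√0.1051 = 3.085; τ_4 = 0.2342/3.085 = 0.07592 s.
Total: 2.320 + 6.681 + 0.2940 + 0.07592 s.

τ = 9.37 s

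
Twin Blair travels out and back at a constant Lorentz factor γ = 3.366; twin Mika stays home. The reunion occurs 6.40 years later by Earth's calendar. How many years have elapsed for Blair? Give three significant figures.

γ = 3.366
Blair's clock measures proper time along the trip: τ = Δt/γ = 6.40/3.366 years.

τ = 1.90 years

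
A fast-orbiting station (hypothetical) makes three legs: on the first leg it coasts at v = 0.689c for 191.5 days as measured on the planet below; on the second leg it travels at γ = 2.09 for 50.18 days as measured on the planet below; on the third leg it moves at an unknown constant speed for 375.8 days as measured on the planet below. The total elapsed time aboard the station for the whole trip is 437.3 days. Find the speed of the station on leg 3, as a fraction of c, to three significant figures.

β = 0.683

Leg 1: γ = 1/√(1 − 0.689²) = 1/√0.5253 = 1.380; τ_1 = 191.5/1.380 = 138.8 days.
Leg 2: γ = 2.09; τ_2 = 50.18/2.090 = 24.01 days.
Leg 3: speed unknown; τ_3 = 375.8/γ_3.
Total proper time: 138.8 + 24.01 + τ_3 = 437.3, so τ_3 = 437.3 − 162.8 = 274.5 days.
γ_3 = 375.8/274.5 = 1.369; β = √(1 − 1/γ²) = √0.4665.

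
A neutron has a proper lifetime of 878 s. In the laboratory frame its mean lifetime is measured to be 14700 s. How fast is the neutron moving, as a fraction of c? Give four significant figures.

β = 0.9982

γ = Δt/τ₀ = 14700/878 = 16.74
β = √(1 − 1/γ²) = √(1 − 0.003567) = √0.9964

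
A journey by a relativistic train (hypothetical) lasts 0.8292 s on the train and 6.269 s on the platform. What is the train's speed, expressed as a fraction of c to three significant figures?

β = 0.991

The proper time is measured on the train (both events occur at the train's location); Δt is measured on the platform. γ = Δt/τ = 6.269/0.8292 = 7.560.
β = √(1 − 1/γ²) = √(1 − 0.01750) = √0.9825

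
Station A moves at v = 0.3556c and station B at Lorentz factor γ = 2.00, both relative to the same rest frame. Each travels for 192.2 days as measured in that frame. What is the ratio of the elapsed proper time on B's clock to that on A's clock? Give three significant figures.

τ_B/τ_A = 0.535

A: γ = 1/√(1 − 0.3556²) = 1/√0.8735 = 1.070. B: γ = 2.00.
τ_A/τ_B = γ_B/γ_A = 2.000/1.070 = 1.869, so τ_B/τ_A = 0.5350.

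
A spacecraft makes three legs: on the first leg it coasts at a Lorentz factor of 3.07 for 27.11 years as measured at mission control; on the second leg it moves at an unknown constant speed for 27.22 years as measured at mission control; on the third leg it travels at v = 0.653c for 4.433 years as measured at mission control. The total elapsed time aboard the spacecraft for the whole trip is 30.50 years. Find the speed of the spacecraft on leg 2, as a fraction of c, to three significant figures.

β = 0.740

Leg 1: γ = 3.07; τ_1 = 27.11/3.070 = 8.831 years.
Leg 2: speed unknown; τ_2 = 27.22/γ_2.
Leg 3: γ = 1/√(1 − 0.653²) = 1/√0.5736 = 1.320; τ_3 = 4.433/1.320 = 3.357 years.
Total proper time: 8.831 + τ_2 + 3.357 = 30.50, so τ_2 = 30.50 − 12.19 = 18.31 years.
γ_2 = 27.22/18.31 = 1.486; β = √(1 − 1/γ²) = √0.5474.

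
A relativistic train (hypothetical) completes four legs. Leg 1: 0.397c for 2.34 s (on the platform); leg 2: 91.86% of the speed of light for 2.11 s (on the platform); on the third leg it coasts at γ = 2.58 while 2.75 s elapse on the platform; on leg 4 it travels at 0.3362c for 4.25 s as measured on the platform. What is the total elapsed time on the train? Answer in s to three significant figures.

τ = 8.05 s

Leg 1: γ = 1/√(1 − 0.397²) = 1/√0.8424 = 1.090; τ_1 = 2.34/1.090 = 2.148 s.
Leg 2: β = 0.9186; γ = 1/√(1 − 0.9186²) = 1/√0.1562 = 2.530; τ_2 = 2.11/2.530 = 0.8338 s.
Leg 3: γ = 2.58; τ_3 = 2.75/2.580 = 1.066 s.
Leg 4: γ = 1/√(1 − 0.3362²) = 1/√0.8870 = 1.062; τ_4 = 4.25/1.062 = 4.003 s.
Total: 2.148 + 0.8338 + 1.066 + 4.003 s.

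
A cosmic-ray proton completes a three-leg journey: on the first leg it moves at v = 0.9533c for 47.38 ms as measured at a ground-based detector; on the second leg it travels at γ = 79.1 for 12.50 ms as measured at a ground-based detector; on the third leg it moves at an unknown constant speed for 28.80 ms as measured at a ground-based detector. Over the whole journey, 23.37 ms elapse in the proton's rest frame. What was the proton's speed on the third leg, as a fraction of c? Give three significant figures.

β = 0.951

Leg 1: γ = 1/√(1 − 0.9533²) = 1/√0.09122 = 3.311; τ_1 = 47.38/3.311 = 14.31 ms.
Leg 2: γ = 79.1; τ_2 = 12.50/79.10 = 0.1580 ms.
Leg 3: speed unknown; τ_3 = 28.80/γ_3.
Total proper time: 14.31 + 0.1580 + τ_3 = 23.37, so τ_3 = 23.37 − 14.47 = 8.902 ms.
γ_3 = 28.80/8.902 = 3.235; β = √(1 − 1/γ²) = √0.9045.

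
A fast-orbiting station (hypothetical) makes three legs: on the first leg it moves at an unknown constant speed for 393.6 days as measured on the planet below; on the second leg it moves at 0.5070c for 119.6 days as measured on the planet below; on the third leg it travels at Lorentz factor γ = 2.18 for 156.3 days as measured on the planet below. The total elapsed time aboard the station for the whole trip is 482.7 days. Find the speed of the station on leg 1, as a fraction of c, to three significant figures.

Leg 1: speed unknown; τ_1 = 393.6/γ_1.
Leg 2: γ = 1/√(1 − 0.5070²) = 1/√0.7430 = 1.160; τ_2 = 119.6/1.160 = 103.1 days.
Leg 3: γ = 2.18; τ_3 = 156.3/2.180 = 71.70 days.
Total proper time: τ_1 + 103.1 + 71.70 = 482.7, so τ_1 = 482.7 − 174.8 = 307.9 days.
γ_1 = 393.6/307.9 = 1.278; β = √(1 − 1/γ²) = √0.3880.

β = 0.623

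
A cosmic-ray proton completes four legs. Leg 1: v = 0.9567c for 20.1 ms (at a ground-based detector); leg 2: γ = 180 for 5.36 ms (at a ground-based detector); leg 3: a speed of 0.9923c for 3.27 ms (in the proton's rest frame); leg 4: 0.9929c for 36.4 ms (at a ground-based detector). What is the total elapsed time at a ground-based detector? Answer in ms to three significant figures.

Leg 1: 20.1 ms is already measured at a ground-based detector.
Leg 2: 5.36 ms is already measured at a ground-based detector.
Leg 3: γ = 1/√(1 − 0.9923²) = 1/√0.01534 = 8.074; Δt_3 = 8.074 × 3.27 = 26.40 ms.
Leg 4: 36.4 ms is already measured at a ground-based detector.
Total: 20.10 + 5.360 + 26.40 + 36.40 ms.

Δt = 88.3 ms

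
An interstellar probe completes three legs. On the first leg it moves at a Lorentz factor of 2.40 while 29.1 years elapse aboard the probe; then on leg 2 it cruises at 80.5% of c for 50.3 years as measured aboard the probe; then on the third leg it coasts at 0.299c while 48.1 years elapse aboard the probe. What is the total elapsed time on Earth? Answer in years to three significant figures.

Leg 1: γ = 2.40; Δt_1 = 2.400 × 29.1 = 69.84 years.
Leg 2: β = 0.805; γ = 1/√(1 − 0.805²) = 1/√0.3520 = 1.686; Δt_2 = 1.686 × 50.3 = 84.78 years.
Leg 3: γ = 1/√(1 − 0.299²) = 1/√0.9106 = 1.048; Δt_3 = 1.048 × 48.1 = 50.41 years.
Total: 69.84 + 84.78 + 50.41 years.

Δt = 205 years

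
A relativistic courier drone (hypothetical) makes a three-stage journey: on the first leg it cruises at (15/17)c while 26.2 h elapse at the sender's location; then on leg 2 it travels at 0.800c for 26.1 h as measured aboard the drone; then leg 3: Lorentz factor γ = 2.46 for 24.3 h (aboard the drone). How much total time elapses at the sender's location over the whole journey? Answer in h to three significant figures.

Leg 1: 26.2 h is already measured at the sender's location.
Leg 2: γ = 1/√(1 − 0.800²) = 5/3 ≈ 1.667; Δt_2 = 1.667 × 26.1 = 43.50 h.
Leg 3: γ = 2.46; Δt_3 = 2.460 × 24.3 = 59.78 h.
Total: 26.20 + 43.50 + 59.78 h.

Δt = 129 h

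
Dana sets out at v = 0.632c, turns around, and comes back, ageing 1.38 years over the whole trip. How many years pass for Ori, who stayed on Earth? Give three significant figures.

γ = 1/√(1 − 0.632²) = 1/√0.6006 = 1.290
Earth-frame duration is the dilated interval: Δt = γτ = 1.290 × 1.38 years.

Δt = 1.78 years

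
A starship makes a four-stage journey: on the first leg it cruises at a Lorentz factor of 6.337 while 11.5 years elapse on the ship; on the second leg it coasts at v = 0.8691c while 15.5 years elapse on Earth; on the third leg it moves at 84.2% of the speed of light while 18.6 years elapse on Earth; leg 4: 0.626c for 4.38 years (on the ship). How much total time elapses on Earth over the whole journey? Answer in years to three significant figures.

Leg 1: γ = 6.337; Δt_1 = 6.337 × 11.5 = 72.88 years.
Leg 2: 15.5 years is already measured on Earth.
Leg 3: 18.6 years is already measured on Earth.
Leg 4: γ = 1/√(1 − 0.626²) = 1/√0.6081 = 1.282; Δt_4 = 1.282 × 4.38 = 5.617 years.
Total: 72.88 + 15.50 + 18.60 + 5.617 years.

Δt = 113 years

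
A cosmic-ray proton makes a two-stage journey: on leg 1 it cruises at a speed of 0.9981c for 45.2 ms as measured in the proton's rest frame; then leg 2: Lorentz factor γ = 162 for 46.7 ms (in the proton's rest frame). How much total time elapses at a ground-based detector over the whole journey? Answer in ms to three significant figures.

Leg 1: γ = 1/√(1 − 0.9981²) = 1/√0.003796 = 16.23; Δt_1 = 16.23 × 45.2 = 733.6 ms.
Leg 2: γ = 162; Δt_2 = 162.0 × 46.7 = 7565 ms.
Total: 733.6 + 7565 ms.

Δt = 8300 ms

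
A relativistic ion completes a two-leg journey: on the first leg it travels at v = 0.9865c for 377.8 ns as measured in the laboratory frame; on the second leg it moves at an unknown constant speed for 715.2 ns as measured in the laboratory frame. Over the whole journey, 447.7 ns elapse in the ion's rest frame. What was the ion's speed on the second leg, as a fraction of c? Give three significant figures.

β = 0.842

Leg 1: γ = 1/√(1 − 0.9865²) = 1/√0.02682 = 6.106; τ_1 = 377.8/6.106 = 61.87 ns.
Leg 2: speed unknown; τ_2 = 715.2/γ_2.
Total proper time: 61.87 + τ_2 = 447.7, so τ_2 = 447.7 − 61.87 = 385.8 ns.
γ_2 = 715.2/385.8 = 1.854; β = √(1 − 1/γ²) = √0.7090.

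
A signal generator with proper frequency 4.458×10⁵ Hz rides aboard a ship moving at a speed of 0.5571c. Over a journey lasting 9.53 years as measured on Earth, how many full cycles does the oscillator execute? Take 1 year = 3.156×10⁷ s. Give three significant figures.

N = 1.11×10¹⁴

γ = 1/√(1 − 0.5571²) = 1/√0.6896 = 1.204
The oscillator's own cycle count is N = f × τ where τ is the proper time on the ship. τ = Δt/γ = 9.53/1.204 = 7.914 years = 2.498×10⁸ s.
N = 4.458×10⁵ × 2.498×10⁸ = 1.113×10¹⁴.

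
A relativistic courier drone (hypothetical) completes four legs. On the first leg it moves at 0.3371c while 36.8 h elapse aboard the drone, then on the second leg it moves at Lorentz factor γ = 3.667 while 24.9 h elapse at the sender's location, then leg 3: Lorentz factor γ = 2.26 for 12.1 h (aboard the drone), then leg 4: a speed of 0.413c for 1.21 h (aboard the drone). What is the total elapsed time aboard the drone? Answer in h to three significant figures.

Leg 1: 36.8 h is already measured aboard the drone.
Leg 2: γ = 3.667; τ_2 = 24.9/3.667 = 6.790 h.
Leg 3: 12.1 h is already measured aboard the drone.
Leg 4: 1.21 h is already measured aboard the drone.
Total: 36.80 + 6.790 + 12.10 + 1.210 h.

τ = 56.9 h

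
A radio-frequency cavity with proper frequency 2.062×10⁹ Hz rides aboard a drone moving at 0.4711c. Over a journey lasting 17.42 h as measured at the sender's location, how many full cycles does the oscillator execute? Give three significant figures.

γ = 1/√(1 − 0.4711²) = 1/√0.7781 = 1.134
The oscillator's own cycle count is N = f × τ where τ is the proper time aboard the drone. τ = Δt/γ = 17.42/1.134 = 15.37 h = 5.532×10⁴ s.
N = 2.062×10⁹ × 5.532×10⁴ = 1.141×10¹⁴.

N = 1.14×10¹⁴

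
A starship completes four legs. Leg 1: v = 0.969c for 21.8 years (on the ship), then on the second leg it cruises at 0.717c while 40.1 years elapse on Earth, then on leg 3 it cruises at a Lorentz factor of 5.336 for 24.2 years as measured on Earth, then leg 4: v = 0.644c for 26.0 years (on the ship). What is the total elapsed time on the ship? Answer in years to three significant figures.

τ = 80.3 years

Leg 1: 21.8 years is already measured on the ship.
Leg 2: γ = 1/√(1 − 0.717²) = 1/√0.4859 = 1.435; τ_2 = 40.1/1.435 = 27.95 years.
Leg 3: γ = 5.336; τ_3 = 24.2/5.336 = 4.535 years.
Leg 4: 26.0 years is already measured on the ship.
Total: 21.80 + 27.95 + 4.535 + 26.00 years.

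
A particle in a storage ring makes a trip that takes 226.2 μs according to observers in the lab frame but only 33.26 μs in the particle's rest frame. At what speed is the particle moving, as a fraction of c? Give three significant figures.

The proper time is measured in the particle's rest frame (both events occur at the particle's location); Δt is measured in the lab frame. γ = Δt/τ = 226.2/33.26 = 6.801.
β = √(1 − 1/γ²) = √(1 − 0.02162) = √0.9784

v = 0.989c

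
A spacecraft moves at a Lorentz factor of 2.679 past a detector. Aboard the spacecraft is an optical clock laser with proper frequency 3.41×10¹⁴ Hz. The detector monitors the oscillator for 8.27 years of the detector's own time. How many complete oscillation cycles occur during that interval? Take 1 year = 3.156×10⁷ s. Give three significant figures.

γ = 2.679
During 8.27 years of lab time, the oscillator's proper time advances by τ = Δt/γ = 8.27/2.679 = 3.087 years = 9.742×10⁷ s.
N = f × τ = 3.41×10¹⁴ × 9.742×10⁷ = 3.322×10²².

N = 3.32×10²²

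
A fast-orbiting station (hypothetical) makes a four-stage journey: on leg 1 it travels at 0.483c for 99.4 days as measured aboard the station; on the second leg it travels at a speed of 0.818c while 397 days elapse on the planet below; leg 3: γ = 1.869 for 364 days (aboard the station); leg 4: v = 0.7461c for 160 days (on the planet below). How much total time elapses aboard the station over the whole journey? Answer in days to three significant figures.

Leg 1: 99.4 days is already measured aboard the station.
Leg 2: γ = 1/√(1 − 0.818²) = 1/√0.3309 = 1.738; τ_2 = 397/1.738 = 228.4 days.
Leg 3: 364 days is already measured aboard the station.
Leg 4: γ = 1/√(1 − 0.7461²) = 1/√0.4433 = 1.502; τ_4 = 160/1.502 = 106.5 days.
Total: 99.40 + 228.4 + 364.0 + 106.5 days.

τ = 798 days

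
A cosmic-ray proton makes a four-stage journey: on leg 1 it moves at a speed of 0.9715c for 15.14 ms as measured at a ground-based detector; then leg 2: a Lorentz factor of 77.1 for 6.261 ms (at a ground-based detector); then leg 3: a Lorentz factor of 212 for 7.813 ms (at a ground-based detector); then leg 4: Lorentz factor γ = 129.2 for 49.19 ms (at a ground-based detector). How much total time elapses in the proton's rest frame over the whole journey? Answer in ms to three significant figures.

Leg 1: γ = 1/√(1 − 0.9715²) = 1/√0.05619 = 4.219; τ_1 = 15.14/4.219 = 3.589 ms.
Leg 2: γ = 77.1; τ_2 = 6.261/77.10 = 0.08121 ms.
Leg 3: γ = 212; τ_3 = 7.813/212.0 = 0.03685 ms.
Leg 4: γ = 129.2; τ_4 = 49.19/129.2 = 0.3807 ms.
Total: 3.589 + 0.08121 + 0.03685 + 0.3807 ms.

τ = 4.09 ms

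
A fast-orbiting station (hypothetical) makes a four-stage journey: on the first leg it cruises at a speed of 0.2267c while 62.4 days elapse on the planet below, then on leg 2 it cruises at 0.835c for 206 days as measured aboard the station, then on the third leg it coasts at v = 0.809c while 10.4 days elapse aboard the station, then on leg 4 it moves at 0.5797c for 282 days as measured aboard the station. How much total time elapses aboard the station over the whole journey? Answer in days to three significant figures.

Leg 1: γ = 1/√(1 − 0.2267²) = 1/√0.9486 = 1.027; τ_1 = 62.4/1.027 = 60.78 days.
Leg 2: 206 days is already measured aboard the station.
Leg 3: 10.4 days is already measured aboard the station.
Leg 4: 282 days is already measured aboard the station.
Total: 60.78 + 206.0 + 10.40 + 282.0 days.

τ = 559 days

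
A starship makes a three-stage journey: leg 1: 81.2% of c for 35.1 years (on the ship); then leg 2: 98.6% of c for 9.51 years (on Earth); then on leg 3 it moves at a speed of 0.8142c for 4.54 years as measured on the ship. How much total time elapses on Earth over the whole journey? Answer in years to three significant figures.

Leg 1: β = 0.812; γ = 1/√(1 − 0.812²) = 1/√0.3407 = 1.713; Δt_1 = 1.713 × 35.1 = 60.14 years.
Leg 2: 9.51 years is already measured on Earth.
Leg 3: γ = 1/√(1 − 0.8142²) = 1/√0.3371 = 1.722; Δt_3 = 1.722 × 4.54 = 7.820 years.
Total: 60.14 + 9.510 + 7.820 years.

Δt = 77.5 years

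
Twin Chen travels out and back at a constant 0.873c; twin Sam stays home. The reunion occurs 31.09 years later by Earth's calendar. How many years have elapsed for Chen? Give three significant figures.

τ = 15.2 years

γ = 1/√(1 − 0.873²) = 1/√0.2379 = 2.050
Chen's clock measures proper time along the trip: τ = Δt/γ = 31.09/2.050 years.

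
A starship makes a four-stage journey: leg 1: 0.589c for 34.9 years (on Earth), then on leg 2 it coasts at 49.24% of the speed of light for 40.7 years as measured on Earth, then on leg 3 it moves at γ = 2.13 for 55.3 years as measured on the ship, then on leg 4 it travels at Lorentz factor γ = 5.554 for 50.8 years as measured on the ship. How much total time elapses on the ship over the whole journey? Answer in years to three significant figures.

Leg 1: γ = 1/√(1 − 0.589²) = 1/√0.6531 = 1.237; τ_1 = 34.9/1.237 = 28.20 years.
Leg 2: β = 0.4924; γ = 1/√(1 − 0.4924²) = 1/√0.7575 = 1.149; τ_2 = 40.7/1.149 = 35.42 years.
Leg 3: 55.3 years is already measured on the ship.
Leg 4: 50.8 years is already measured on the ship.
Total: 28.20 + 35.42 + 55.30 + 50.80 years.

τ = 170 years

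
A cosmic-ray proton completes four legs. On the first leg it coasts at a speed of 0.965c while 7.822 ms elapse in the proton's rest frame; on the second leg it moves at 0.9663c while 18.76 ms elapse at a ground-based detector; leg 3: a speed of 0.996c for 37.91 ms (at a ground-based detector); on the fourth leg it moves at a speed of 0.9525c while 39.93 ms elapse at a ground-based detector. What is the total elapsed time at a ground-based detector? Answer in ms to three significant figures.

Leg 1: γ = 1/√(1 − 0.965²) = 1/√0.06878 = 3.813; Δt_1 = 3.813 × 7.822 = 29.83 ms.
Leg 2: 18.76 ms is already measured at a ground-based detector.
Leg 3: 37.91 ms is already measured at a ground-based detector.
Leg 4: 39.93 ms is already measured at a ground-based detector.
Total: 29.83 + 18.76 + 37.91 + 39.93 ms.

Δt = 126 ms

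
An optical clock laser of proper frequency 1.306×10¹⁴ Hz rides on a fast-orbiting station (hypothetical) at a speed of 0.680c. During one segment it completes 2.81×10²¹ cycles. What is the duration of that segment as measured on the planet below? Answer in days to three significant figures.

γ = 1/√(1 − 0.680²) = 1/√0.5376 = 1.364
Proper time for N cycles: τ = N/f = 2.81×10²¹/(1.306×10¹⁴) = 2.152×10⁷ s = 249.0 days.
Lab-frame duration Δt = γτ = 1.364 × 249.0 = 339.6 days.

Δt = 340 days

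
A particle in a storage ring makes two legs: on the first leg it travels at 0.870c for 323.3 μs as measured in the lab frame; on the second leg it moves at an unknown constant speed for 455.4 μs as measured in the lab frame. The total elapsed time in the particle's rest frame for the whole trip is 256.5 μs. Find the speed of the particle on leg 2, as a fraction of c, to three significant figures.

β = 0.977

Leg 1: γ = 1/√(1 − 0.870²) = 1/√0.2431 = 2.028; τ_1 = 323.3/2.028 = 159.4 μs.
Leg 2: speed unknown; τ_2 = 455.4/γ_2.
Total proper time: 159.4 + τ_2 = 256.5, so τ_2 = 256.5 − 159.4 = 97.10 μs.
γ_2 = 455.4/97.10 = 4.690; β = √(1 − 1/γ²) = √0.9545.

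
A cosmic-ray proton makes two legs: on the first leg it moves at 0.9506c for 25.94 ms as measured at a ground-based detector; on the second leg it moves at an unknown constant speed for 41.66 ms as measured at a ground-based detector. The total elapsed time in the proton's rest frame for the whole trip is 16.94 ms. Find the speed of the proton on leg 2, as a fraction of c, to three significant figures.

Leg 1: γ = 1/√(1 − 0.9506²) = 1/√0.09636 = 3.221; τ_1 = 25.94/3.221 = 8.052 ms.
Leg 2: speed unknown; τ_2 = 41.66/γ_2.
Total proper time: 8.052 + τ_2 = 16.94, so τ_2 = 16.94 − 8.052 = 8.888 ms.
γ_2 = 41.66/8.888 = 4.687; β = √(1 − 1/γ²) = √0.9545.

β = 0.977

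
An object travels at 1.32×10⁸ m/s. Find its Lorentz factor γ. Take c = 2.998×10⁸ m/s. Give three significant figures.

γ = 1.11

β = 1.32×10⁸/2.998×10⁸ = 0.4403; γ = 1/√(1 − 0.4403²) = 1.114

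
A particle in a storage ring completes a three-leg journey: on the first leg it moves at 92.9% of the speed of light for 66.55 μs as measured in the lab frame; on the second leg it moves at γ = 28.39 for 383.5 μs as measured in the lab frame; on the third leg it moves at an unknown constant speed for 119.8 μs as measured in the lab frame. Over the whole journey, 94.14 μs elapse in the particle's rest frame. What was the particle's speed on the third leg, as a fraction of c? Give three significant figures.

β = 0.884

Leg 1: β = 0.929; γ = 1/√(1 − 0.929²) = 1/√0.1370 = 2.702; τ_1 = 66.55/2.702 = 24.63 μs.
Leg 2: γ = 28.39; τ_2 = 383.5/28.39 = 13.51 μs.
Leg 3: speed unknown; τ_3 = 119.8/γ_3.
Total proper time: 24.63 + 13.51 + τ_3 = 94.14, so τ_3 = 94.14 − 38.14 = 56.00 μs.
γ_3 = 119.8/56.00 = 2.139; β = √(1 − 1/γ²) = √0.7815.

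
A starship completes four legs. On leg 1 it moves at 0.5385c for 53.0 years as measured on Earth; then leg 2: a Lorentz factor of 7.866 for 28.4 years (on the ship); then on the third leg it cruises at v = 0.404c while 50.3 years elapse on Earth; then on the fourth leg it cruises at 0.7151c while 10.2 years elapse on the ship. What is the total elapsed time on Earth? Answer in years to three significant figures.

Δt = 341 years

Leg 1: 53.0 years is already measured on Earth.
Leg 2: γ = 7.866; Δt_2 = 7.866 × 28.4 = 223.4 years.
Leg 3: 50.3 years is already measured on Earth.
Leg 4: γ = 1/√(1 − 0.7151²) = 1/√0.4886 = 1.431; Δt_4 = 1.431 × 10.2 = 14.59 years.
Total: 53.00 + 223.4 + 50.30 + 14.59 years.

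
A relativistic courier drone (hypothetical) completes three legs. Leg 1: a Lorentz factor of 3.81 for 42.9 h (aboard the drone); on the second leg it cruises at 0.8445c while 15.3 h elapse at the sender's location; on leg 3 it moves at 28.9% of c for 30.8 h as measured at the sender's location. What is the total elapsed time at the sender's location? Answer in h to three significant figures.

Δt = 210 h

Leg 1: γ = 3.81; Δt_1 = 3.810 × 42.9 = 163.4 h.
Leg 2: 15.3 h is already measured at the sender's location.
Leg 3: 30.8 h is already measured at the sender's location.
Total: 163.4 + 15.30 + 30.80 h.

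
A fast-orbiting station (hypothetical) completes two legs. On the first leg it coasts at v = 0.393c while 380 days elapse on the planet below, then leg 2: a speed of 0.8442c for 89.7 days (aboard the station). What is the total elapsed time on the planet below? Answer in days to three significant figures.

Leg 1: 380 days is already measured on the planet below.
Leg 2: γ = 1/√(1 − 0.8442²) = 1/√0.2873 = 1.866; Δt_2 = 1.866 × 89.7 = 167.3 days.
Total: 380.0 + 167.3 days.

Δt = 547 days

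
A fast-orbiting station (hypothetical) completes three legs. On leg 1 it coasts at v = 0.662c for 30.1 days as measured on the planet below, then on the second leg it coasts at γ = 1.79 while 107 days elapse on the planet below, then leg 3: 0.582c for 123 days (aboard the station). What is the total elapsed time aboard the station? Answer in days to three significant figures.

τ = 205 days

Leg 1: γ = 1/√(1 − 0.662²) = 1/√0.5618 = 1.334; τ_1 = 30.1/1.334 = 22.56 days.
Leg 2: γ = 1.79; τ_2 = 107/1.790 = 59.78 days.
Leg 3: 123 days is already measured aboard the station.
Total: 22.56 + 59.78 + 123.0 days.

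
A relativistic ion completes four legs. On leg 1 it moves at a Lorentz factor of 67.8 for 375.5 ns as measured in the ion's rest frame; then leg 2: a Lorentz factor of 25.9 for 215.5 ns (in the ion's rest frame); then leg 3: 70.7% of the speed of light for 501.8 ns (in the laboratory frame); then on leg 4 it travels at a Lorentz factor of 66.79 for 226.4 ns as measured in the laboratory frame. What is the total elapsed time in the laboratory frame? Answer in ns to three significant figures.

Leg 1: γ = 67.8; Δt_1 = 67.80 × 375.5 = 2.546×10⁴ ns.
Leg 2: γ = 25.9; Δt_2 = 25.90 × 215.5 = 5581 ns.
Leg 3: 501.8 ns is already measured in the laboratory frame.
Leg 4: 226.4 ns is already measured in the laboratory frame.
Total: 2.546×10⁴ + 5581 + 501.8 + 226.4 ns.

Δt = 3.18×10⁴ ns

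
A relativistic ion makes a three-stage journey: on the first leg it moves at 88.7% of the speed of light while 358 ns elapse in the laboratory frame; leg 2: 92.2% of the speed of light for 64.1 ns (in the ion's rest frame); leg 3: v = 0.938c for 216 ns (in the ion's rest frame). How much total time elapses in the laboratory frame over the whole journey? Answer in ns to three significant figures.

Δt = 1150 ns

Leg 1: 358 ns is already measured in the laboratory frame.
Leg 2: β = 0.922; γ = 1/√(1 − 0.922²) = 1/√0.1499 = 2.583; Δt_2 = 2.583 × 64.1 = 165.6 ns.
Leg 3: γ = 1/√(1 − 0.938²) = 1/√0.1202 = 2.885; Δt_3 = 2.885 × 216 = 623.1 ns.
Total: 358.0 + 165.6 + 623.1 ns.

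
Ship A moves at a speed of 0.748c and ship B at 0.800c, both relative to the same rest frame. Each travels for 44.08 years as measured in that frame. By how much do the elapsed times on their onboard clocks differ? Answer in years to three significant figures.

|τ_A − τ_B| = 2.81 years

A: γ = 1/√(1 − 0.748²) = 1/√0.4405 = 1.507; τ_A = 44.08/1.507 = 29.26 years.
B: γ = 1/√(1 − 0.800²) = 5/3 ≈ 1.667; τ_B = 44.08/1.667 = 26.45 years.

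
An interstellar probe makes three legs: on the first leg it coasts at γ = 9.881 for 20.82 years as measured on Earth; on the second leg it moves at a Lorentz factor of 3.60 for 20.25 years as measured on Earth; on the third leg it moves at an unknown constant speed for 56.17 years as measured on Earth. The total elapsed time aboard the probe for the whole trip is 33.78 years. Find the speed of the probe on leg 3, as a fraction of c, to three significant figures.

Leg 1: γ = 9.881; τ_1 = 20.82/9.881 = 2.107 years.
Leg 2: γ = 3.60; τ_2 = 20.25/3.600 = 5.625 years.
Leg 3: speed unknown; τ_3 = 56.17/γ_3.
Total proper time: 2.107 + 5.625 + τ_3 = 33.78, so τ_3 = 33.78 − 7.732 = 26.05 years.
γ_3 = 56.17/26.05 = 2.156; β = √(1 − 1/γ²) = √0.7850.

β = 0.886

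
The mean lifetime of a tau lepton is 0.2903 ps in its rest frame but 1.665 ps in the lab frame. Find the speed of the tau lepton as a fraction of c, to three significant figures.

γ = Δt/τ₀ = 1.665/0.2903 = 5.735
β = √(1 − 1/γ²) = √(1 − 0.03040) = √0.9696

v = 0.985c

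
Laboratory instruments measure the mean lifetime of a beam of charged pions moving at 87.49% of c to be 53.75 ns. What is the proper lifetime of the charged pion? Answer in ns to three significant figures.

τ₀ = 26.0 ns

β = 0.8749; γ = 1/√(1 − 0.8749²) = 1/√0.2345 = 2.065
The lab-frame lifetime is the dilated interval; the proper lifetime is τ₀ = Δt/γ = 53.75/2.065 ns.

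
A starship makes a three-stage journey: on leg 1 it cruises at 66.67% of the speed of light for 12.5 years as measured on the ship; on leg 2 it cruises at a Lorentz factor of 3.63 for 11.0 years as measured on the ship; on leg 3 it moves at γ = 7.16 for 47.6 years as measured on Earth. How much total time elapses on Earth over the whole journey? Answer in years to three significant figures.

Leg 1: β = 0.6667; γ = 1/√(1 − 0.6667²) = 1/√0.5555 = 1.342; Δt_1 = 1.342 × 12.5 = 16.77 years.
Leg 2: γ = 3.63; Δt_2 = 3.630 × 11.0 = 39.93 years.
Leg 3: 47.6 years is already measured on Earth.
Total: 16.77 + 39.93 + 47.60 years.

Δt = 104 years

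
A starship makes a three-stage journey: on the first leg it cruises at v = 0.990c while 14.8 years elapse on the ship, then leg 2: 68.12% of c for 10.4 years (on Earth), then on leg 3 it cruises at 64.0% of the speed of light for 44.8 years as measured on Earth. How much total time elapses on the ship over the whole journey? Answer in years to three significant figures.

Leg 1: 14.8 years is already measured on the ship.
Leg 2: β = 0.6812; γ = 1/√(1 − 0.6812²) = 1/√0.5360 = 1.366; τ_2 = 10.4/1.366 = 7.614 years.
Leg 3: β = 0.640; γ = 1/√(1 − 0.640²) = 1/√0.5904 = 1.301; τ_3 = 44.8/1.301 = 34.42 years.
Total: 14.80 + 7.614 + 34.42 years.

τ = 56.8 years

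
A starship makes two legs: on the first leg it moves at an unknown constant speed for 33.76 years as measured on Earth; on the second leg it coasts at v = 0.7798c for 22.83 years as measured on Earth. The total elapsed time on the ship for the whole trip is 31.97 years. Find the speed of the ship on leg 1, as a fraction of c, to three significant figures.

Leg 1: speed unknown; τ_1 = 33.76/γ_1.
Leg 2: γ = 1/√(1 − 0.7798²) = 1/√0.3919 = 1.597; τ_2 = 22.83/1.597 = 14.29 years.
Total proper time: τ_1 + 14.29 = 31.97, so τ_1 = 31.97 − 14.29 = 17.68 years.
γ_1 = 33.76/17.68 = 1.910; β = √(1 − 1/γ²) = √0.7258.

β = 0.852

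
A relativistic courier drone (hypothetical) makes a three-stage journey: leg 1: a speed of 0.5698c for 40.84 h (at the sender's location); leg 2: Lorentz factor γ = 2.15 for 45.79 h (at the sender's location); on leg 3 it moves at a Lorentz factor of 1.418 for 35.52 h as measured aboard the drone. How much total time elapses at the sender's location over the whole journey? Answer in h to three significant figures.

Δt = 137 h

Leg 1: 40.84 h is already measured at the sender's location.
Leg 2: 45.79 h is already measured at the sender's location.
Leg 3: γ = 1.418; Δt_3 = 1.418 × 35.52 = 50.37 h.
Total: 40.84 + 45.79 + 50.37 h.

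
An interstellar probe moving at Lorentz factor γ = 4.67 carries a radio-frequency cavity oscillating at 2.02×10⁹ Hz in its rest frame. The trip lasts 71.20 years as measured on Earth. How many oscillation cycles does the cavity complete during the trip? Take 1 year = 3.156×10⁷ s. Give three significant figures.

γ = 4.67
The oscillator's own cycle count is N = f × τ where τ is the proper time aboard the probe. τ = Δt/γ = 71.20/4.670 = 15.25 years = 4.812×10⁸ s.
N = 2.02×10⁹ × 4.812×10⁸ = 9.720×10¹⁷.

N = 9.72×10¹⁷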